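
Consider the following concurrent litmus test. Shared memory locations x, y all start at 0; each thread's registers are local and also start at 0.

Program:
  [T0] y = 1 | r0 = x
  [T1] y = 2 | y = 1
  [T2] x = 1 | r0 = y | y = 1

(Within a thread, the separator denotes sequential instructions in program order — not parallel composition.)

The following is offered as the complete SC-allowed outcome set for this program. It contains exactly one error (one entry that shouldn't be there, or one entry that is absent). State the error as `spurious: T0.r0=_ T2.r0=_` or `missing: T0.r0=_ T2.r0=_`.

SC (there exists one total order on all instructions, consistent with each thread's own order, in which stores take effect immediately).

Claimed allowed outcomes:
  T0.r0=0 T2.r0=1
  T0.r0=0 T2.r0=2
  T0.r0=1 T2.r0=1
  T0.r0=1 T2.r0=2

missing: T0.r0=1 T2.r0=0

outcome vector order: (T0.r0,T2.r0)
under SC → (0,1); (0,2); (1,0); (1,1); (1,2)
SC∖claimed = {(1,0)}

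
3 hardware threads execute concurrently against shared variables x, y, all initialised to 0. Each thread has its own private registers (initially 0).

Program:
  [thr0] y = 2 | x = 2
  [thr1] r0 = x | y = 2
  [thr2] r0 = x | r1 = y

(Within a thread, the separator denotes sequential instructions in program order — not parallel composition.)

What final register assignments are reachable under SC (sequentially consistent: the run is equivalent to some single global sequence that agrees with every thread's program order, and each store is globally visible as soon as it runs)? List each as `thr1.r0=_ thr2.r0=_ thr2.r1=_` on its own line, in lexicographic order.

outcome vector order: (thr1.r0,thr2.r0,thr2.r1)
|SC outcomes| = 6

thr1.r0=0 thr2.r0=0 thr2.r1=0
thr1.r0=0 thr2.r0=0 thr2.r1=2
thr1.r0=0 thr2.r0=2 thr2.r1=2
thr1.r0=2 thr2.r0=0 thr2.r1=0
thr1.r0=2 thr2.r0=0 thr2.r1=2
thr1.r0=2 thr2.r0=2 thr2.r1=2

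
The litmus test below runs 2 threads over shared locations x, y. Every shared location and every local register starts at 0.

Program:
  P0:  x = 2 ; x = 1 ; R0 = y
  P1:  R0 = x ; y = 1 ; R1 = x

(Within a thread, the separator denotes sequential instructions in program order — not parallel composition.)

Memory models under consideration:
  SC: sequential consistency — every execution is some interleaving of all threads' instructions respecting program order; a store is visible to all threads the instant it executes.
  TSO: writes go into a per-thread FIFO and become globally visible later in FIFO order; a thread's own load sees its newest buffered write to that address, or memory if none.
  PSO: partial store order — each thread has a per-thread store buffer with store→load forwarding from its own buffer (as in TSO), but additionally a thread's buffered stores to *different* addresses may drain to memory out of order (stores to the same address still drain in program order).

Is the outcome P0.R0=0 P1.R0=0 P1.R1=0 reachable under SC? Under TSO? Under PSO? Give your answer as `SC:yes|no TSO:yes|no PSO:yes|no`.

SC:no TSO:yes PSO:yes

outcome vector order: (P0.R0,P1.R0,P1.R1)
[SC] allowed = {(0,0,1); (0,1,1); (0,2,1); (1,0,0); (1,0,1); (1,0,2); (1,1,1); (1,2,1); (1,2,2)}
[TSO] allowed = {(0,0,0); (0,0,1); (0,0,2); (0,1,1); (0,2,1); (0,2,2); (1,0,0); (1,0,1); (1,0,2); (1,1,1); (1,2,1); (1,2,2)}
[PSO] allowed = {(0,0,0); (0,0,1); (0,0,2); (0,1,1); (0,2,1); (0,2,2); (1,0,0); (1,0,1); (1,0,2); (1,1,1); (1,2,1); (1,2,2)}
target (0,0,0) ∈ {TSO,PSO}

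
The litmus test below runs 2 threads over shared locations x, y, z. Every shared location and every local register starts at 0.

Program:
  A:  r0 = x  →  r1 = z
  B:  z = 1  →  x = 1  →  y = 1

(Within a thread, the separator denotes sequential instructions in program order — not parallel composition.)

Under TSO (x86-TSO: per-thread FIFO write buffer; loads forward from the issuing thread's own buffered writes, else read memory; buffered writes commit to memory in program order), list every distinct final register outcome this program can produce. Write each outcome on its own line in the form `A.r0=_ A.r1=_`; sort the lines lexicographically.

outcome vector order: (A.r0,A.r1)
|TSO outcomes| = 3

A.r0=0 A.r1=0
A.r0=0 A.r1=1
A.r0=1 A.r1=1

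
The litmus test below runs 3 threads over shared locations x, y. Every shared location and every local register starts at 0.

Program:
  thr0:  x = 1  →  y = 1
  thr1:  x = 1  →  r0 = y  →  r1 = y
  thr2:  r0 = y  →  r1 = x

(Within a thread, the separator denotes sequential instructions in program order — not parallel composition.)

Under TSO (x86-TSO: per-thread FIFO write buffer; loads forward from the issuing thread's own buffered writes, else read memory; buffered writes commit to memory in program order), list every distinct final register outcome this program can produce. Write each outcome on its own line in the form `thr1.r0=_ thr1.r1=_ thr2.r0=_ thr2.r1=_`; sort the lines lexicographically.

outcome vector order: (thr1.r0,thr1.r1,thr2.r0,thr2.r1)
|TSO outcomes| = 9

thr1.r0=0 thr1.r1=0 thr2.r0=0 thr2.r1=0
thr1.r0=0 thr1.r1=0 thr2.r0=0 thr2.r1=1
thr1.r0=0 thr1.r1=0 thr2.r0=1 thr2.r1=1
thr1.r0=0 thr1.r1=1 thr2.r0=0 thr2.r1=0
thr1.r0=0 thr1.r1=1 thr2.r0=0 thr2.r1=1
thr1.r0=0 thr1.r1=1 thr2.r0=1 thr2.r1=1
thr1.r0=1 thr1.r1=1 thr2.r0=0 thr2.r1=0
thr1.r0=1 thr1.r1=1 thr2.r0=0 thr2.r1=1
thr1.r0=1 thr1.r1=1 thr2.r0=1 thr2.r1=1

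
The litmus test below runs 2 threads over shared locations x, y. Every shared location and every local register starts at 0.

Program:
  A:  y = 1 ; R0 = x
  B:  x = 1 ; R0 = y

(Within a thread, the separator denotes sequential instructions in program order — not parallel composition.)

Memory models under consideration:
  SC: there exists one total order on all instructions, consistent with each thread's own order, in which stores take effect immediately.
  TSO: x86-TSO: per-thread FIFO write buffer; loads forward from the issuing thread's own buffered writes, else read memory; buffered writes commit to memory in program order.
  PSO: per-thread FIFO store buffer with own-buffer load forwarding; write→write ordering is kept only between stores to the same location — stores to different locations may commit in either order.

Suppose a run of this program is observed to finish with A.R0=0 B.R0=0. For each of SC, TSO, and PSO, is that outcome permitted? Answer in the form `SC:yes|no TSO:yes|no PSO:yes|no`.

outcome vector order: (A.R0,B.R0)
[SC] allowed = {0/1; 1/0; 1/1}
[TSO] allowed = {0/0; 0/1; 1/0; 1/1}
[PSO] allowed = {0/0; 0/1; 1/0; 1/1}
target 0/0 ∈ {TSO,PSO}

SC:no TSO:yes PSO:yes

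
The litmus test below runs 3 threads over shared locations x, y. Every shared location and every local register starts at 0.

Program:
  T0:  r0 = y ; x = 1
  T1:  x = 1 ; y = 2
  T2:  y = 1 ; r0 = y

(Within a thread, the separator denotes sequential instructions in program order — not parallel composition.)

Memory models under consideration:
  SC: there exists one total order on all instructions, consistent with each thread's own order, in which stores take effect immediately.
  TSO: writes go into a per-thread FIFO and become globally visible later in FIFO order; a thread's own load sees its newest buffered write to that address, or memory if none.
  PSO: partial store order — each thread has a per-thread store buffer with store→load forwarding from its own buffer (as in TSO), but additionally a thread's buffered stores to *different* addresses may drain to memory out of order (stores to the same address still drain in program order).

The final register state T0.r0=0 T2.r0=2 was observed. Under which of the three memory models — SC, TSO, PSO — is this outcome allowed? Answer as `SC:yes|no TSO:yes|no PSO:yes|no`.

SC:yes TSO:yes PSO:yes

outcome vector order: (T0.r0,T2.r0)
[SC] allowed = {(0,1); (0,2); (1,1); (1,2); (2,1); (2,2)}
[TSO] allowed = {(0,1); (0,2); (1,1); (1,2); (2,1); (2,2)}
[PSO] allowed = {(0,1); (0,2); (1,1); (1,2); (2,1); (2,2)}
target (0,2) ∈ {SC,TSO,PSO}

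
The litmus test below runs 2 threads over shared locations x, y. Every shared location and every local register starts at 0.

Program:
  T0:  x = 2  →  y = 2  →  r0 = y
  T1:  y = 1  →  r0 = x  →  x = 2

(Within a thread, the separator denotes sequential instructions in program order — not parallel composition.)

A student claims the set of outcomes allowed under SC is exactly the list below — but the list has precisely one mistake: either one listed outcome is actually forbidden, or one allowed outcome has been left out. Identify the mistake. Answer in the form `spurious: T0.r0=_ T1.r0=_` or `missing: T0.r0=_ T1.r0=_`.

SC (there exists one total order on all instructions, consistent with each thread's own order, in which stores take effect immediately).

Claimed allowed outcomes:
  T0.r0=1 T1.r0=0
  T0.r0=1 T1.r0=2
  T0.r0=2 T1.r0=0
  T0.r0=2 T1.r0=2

spurious: T0.r0=1 T1.r0=0

outcome vector order: (T0.r0,T1.r0)
SC: 3 outcomes — {1/2 2/0 2/2}
claimed∖SC = {1/0}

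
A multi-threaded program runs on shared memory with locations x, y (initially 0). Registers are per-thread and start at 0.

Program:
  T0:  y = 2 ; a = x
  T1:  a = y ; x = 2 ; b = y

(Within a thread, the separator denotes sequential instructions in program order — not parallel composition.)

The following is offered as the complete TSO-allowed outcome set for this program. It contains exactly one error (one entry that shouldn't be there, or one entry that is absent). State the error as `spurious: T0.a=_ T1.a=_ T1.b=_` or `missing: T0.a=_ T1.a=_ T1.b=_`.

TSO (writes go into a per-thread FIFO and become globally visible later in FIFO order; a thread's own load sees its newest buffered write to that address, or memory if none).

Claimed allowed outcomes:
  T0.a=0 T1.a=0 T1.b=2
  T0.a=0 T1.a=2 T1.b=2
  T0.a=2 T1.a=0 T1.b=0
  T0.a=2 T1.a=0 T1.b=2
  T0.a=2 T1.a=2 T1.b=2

missing: T0.a=0 T1.a=0 T1.b=0

outcome vector order: (T0.a,T1.a,T1.b)
[TSO] allowed = {<0 0 0>, <0 0 2>, <0 2 2>, <2 0 0>, <2 0 2>, <2 2 2>}
TSO∖claimed = {<0 0 0>}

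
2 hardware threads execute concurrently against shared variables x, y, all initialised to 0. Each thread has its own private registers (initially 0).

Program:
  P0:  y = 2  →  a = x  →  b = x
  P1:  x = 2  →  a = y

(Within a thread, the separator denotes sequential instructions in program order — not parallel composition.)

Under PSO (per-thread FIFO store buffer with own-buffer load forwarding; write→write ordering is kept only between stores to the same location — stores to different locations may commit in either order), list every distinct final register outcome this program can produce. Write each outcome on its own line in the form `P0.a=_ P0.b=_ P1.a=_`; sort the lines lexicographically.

P0.a=0 P0.b=0 P1.a=0
P0.a=0 P0.b=0 P1.a=2
P0.a=0 P0.b=2 P1.a=0
P0.a=0 P0.b=2 P1.a=2
P0.a=2 P0.b=2 P1.a=0
P0.a=2 P0.b=2 P1.a=2

outcome vector order: (P0.a,P0.b,P1.a)
|PSO outcomes| = 6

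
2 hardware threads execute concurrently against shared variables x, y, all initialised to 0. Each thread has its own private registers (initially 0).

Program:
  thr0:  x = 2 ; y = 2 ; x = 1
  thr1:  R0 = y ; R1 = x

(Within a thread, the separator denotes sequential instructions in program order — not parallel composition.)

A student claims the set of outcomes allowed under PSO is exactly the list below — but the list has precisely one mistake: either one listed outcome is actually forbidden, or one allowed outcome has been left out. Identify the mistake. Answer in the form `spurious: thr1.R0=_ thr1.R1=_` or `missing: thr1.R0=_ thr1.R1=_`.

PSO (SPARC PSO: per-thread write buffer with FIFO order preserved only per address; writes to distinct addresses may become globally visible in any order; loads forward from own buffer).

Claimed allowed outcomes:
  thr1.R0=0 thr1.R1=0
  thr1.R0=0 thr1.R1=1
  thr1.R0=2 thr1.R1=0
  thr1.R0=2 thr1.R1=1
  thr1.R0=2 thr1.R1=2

outcome vector order: (thr1.R0,thr1.R1)
under PSO → (0,0), (0,1), (0,2), (2,0), (2,1), (2,2)
PSO∖claimed = {(0,2)}

missing: thr1.R0=0 thr1.R1=2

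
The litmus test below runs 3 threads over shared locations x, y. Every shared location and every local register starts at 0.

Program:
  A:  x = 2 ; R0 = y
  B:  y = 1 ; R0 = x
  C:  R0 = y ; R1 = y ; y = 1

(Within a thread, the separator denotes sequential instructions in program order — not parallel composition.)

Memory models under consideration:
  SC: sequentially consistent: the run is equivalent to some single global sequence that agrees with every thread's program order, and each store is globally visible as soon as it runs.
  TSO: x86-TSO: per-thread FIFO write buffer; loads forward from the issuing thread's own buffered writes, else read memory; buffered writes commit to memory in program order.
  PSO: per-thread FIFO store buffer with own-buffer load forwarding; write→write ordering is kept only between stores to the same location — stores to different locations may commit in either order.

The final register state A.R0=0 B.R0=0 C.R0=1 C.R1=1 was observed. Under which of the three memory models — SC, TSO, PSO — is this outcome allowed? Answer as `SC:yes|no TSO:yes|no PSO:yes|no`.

outcome vector order: (A.R0,B.R0,C.R0,C.R1)
under SC → <0 2 0 0>; <0 2 0 1>; <0 2 1 1>; <1 0 0 0>; <1 0 0 1>; <1 0 1 1>; <1 2 0 0>; <1 2 0 1>; <1 2 1 1>
under TSO → <0 0 0 0>; <0 0 0 1>; <0 0 1 1>; <0 2 0 0>; <0 2 0 1>; <0 2 1 1>; <1 0 0 0>; <1 0 0 1>; <1 0 1 1>; <1 2 0 0>; <1 2 0 1>; <1 2 1 1>
under PSO → <0 0 0 0>; <0 0 0 1>; <0 0 1 1>; <0 2 0 0>; <0 2 0 1>; <0 2 1 1>; <1 0 0 0>; <1 0 0 1>; <1 0 1 1>; <1 2 0 0>; <1 2 0 1>; <1 2 1 1>
target <0 0 1 1> ∈ {TSO,PSO}

SC:no TSO:yes PSO:yes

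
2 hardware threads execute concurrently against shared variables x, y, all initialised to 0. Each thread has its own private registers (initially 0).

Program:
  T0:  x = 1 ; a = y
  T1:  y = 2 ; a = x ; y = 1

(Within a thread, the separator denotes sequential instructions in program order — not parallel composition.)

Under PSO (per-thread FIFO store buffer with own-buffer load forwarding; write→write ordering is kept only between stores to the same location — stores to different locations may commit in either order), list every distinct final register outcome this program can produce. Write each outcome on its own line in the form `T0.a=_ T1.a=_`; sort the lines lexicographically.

outcome vector order: (T0.a,T1.a)
|PSO outcomes| = 6

T0.a=0 T1.a=0
T0.a=0 T1.a=1
T0.a=1 T1.a=0
T0.a=1 T1.a=1
T0.a=2 T1.a=0
T0.a=2 T1.a=1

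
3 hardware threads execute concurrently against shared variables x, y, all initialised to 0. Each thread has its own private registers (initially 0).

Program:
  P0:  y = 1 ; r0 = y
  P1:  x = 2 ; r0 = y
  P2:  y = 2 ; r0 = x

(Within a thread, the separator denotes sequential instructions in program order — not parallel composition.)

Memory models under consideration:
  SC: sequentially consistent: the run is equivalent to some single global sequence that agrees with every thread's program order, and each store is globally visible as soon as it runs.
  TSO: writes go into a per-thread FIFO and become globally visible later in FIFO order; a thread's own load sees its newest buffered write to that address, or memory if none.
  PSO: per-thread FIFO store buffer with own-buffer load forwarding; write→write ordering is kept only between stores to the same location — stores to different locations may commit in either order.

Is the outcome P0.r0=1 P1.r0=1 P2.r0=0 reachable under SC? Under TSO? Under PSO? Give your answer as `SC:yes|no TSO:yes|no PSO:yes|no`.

SC:yes TSO:yes PSO:yes

outcome vector order: (P0.r0,P1.r0,P2.r0)
under SC → 102; 110; 112; 120; 122; 202; 212; 220; 222
under TSO → 100; 102; 110; 112; 120; 122; 200; 202; 210; 212; 220; 222
under PSO → 100; 102; 110; 112; 120; 122; 200; 202; 210; 212; 220; 222
target 110 ∈ {SC,TSO,PSO}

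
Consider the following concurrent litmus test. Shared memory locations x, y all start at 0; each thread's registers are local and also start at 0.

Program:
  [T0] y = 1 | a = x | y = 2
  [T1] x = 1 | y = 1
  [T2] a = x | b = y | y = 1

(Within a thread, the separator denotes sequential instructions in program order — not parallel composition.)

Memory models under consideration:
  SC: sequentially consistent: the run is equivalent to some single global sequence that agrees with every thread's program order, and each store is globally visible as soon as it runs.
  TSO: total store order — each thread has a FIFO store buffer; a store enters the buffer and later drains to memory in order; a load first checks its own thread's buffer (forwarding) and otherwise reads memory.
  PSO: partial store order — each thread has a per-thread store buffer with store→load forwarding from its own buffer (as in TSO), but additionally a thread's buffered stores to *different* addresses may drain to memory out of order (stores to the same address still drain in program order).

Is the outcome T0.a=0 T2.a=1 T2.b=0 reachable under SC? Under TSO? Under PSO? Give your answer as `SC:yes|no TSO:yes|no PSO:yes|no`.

SC:no TSO:yes PSO:yes

outcome vector order: (T0.a,T2.a,T2.b)
under SC → 000 001 002 011 012 100 101 102 110 111 112
under TSO → 000 001 002 010 011 012 100 101 102 110 111 112
under PSO → 000 001 002 010 011 012 100 101 102 110 111 112
target 010 ∈ {TSO,PSO}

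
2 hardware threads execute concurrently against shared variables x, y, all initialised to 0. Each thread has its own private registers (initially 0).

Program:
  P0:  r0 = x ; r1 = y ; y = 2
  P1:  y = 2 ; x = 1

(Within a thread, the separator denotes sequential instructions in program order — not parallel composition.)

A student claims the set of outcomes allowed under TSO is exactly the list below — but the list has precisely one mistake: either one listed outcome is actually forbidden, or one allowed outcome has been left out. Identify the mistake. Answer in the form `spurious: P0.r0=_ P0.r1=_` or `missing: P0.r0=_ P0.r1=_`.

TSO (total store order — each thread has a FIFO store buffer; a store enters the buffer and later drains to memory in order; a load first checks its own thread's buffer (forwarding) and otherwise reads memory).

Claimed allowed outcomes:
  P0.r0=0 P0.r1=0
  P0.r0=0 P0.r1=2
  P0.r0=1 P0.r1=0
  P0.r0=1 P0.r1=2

spurious: P0.r0=1 P0.r1=0

outcome vector order: (P0.r0,P0.r1)
under TSO → 00; 02; 12
claimed∖TSO = {10}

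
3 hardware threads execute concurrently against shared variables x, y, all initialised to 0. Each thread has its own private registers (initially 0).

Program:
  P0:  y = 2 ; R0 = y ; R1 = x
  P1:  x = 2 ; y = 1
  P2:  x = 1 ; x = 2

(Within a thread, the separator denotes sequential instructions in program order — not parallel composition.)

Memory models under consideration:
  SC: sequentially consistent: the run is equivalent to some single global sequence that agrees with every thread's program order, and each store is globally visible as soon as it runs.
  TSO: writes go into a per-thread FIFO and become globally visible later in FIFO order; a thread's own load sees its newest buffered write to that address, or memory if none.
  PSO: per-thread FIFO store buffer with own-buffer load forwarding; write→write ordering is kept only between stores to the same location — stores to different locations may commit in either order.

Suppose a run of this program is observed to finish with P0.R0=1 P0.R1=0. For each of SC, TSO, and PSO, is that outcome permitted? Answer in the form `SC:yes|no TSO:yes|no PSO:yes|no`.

outcome vector order: (P0.R0,P0.R1)
[SC] allowed = {1/1 1/2 2/0 2/1 2/2}
[TSO] allowed = {1/1 1/2 2/0 2/1 2/2}
[PSO] allowed = {1/0 1/1 1/2 2/0 2/1 2/2}
target 1/0 ∈ {PSO}

SC:no TSO:no PSO:yes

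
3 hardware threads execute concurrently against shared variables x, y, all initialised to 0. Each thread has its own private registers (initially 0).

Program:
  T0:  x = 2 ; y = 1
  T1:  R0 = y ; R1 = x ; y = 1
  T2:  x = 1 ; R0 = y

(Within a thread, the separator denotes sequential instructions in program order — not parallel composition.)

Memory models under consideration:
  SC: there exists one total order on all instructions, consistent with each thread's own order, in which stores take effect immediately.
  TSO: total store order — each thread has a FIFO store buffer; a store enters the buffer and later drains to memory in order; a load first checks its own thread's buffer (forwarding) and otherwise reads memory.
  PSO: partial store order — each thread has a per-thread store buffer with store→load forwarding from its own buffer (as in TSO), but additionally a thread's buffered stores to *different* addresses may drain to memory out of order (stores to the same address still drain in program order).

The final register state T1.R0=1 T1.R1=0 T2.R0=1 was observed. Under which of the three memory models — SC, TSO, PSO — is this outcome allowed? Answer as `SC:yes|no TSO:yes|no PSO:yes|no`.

outcome vector order: (T1.R0,T1.R1,T2.R0)
under SC → 0/0/0, 0/0/1, 0/1/0, 0/1/1, 0/2/0, 0/2/1, 1/1/0, 1/1/1, 1/2/0, 1/2/1
under TSO → 0/0/0, 0/0/1, 0/1/0, 0/1/1, 0/2/0, 0/2/1, 1/1/0, 1/1/1, 1/2/0, 1/2/1
under PSO → 0/0/0, 0/0/1, 0/1/0, 0/1/1, 0/2/0, 0/2/1, 1/0/0, 1/0/1, 1/1/0, 1/1/1, 1/2/0, 1/2/1
target 1/0/1 ∈ {PSO}

SC:no TSO:no PSO:yes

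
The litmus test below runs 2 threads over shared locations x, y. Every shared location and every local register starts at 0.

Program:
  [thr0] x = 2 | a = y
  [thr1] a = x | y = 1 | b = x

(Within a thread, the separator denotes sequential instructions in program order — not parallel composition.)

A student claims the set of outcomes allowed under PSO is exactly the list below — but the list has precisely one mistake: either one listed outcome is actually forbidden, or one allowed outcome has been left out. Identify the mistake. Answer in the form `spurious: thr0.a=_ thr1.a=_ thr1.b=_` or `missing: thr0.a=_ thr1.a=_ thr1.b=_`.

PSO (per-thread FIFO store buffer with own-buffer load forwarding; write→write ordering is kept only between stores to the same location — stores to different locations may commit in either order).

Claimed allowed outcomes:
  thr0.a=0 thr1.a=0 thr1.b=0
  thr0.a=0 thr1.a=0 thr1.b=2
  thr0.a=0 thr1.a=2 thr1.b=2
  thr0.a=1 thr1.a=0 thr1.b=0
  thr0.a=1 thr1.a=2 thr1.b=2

missing: thr0.a=1 thr1.a=0 thr1.b=2

outcome vector order: (thr0.a,thr1.a,thr1.b)
under PSO → <0 0 0> <0 0 2> <0 2 2> <1 0 0> <1 0 2> <1 2 2>
PSO∖claimed = {<1 0 2>}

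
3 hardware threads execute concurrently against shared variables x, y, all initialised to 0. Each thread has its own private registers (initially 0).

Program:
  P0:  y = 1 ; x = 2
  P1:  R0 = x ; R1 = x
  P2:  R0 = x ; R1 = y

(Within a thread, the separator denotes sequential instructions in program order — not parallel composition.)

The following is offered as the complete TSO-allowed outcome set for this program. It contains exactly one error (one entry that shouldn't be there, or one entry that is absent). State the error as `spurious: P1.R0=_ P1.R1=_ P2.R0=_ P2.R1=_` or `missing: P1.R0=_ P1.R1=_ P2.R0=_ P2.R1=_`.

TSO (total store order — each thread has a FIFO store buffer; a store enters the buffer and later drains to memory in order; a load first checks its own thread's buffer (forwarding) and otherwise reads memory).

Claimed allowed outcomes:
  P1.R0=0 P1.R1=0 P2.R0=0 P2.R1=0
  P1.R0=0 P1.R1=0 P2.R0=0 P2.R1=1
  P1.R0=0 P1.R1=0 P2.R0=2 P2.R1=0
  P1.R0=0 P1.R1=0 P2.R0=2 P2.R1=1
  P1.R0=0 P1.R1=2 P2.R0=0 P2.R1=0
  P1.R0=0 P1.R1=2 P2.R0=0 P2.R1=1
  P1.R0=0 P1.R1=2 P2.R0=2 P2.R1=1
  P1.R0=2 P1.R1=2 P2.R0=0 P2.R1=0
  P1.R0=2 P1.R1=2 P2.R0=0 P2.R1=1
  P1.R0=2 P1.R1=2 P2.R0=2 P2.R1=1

outcome vector order: (P1.R0,P1.R1,P2.R0,P2.R1)
TSO (9): 0/0/0/0; 0/0/0/1; 0/0/2/1; 0/2/0/0; 0/2/0/1; 0/2/2/1; 2/2/0/0; 2/2/0/1; 2/2/2/1
claimed∖TSO = {0/0/2/0}

spurious: P1.R0=0 P1.R1=0 P2.R0=2 P2.R1=0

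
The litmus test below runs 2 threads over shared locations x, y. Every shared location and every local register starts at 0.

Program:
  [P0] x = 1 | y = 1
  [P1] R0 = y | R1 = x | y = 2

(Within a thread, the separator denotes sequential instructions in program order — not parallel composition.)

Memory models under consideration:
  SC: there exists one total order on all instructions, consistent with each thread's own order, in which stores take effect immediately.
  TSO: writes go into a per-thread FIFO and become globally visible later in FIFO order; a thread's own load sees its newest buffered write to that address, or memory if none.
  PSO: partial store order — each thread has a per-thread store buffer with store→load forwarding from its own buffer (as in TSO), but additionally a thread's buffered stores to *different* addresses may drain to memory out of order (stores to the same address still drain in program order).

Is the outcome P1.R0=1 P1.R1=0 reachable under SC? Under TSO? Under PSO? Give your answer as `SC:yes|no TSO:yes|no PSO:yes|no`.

SC:no TSO:no PSO:yes

outcome vector order: (P1.R0,P1.R1)
[SC] allowed = {00, 01, 11}
[TSO] allowed = {00, 01, 11}
[PSO] allowed = {00, 01, 10, 11}
target 10 ∈ {PSO}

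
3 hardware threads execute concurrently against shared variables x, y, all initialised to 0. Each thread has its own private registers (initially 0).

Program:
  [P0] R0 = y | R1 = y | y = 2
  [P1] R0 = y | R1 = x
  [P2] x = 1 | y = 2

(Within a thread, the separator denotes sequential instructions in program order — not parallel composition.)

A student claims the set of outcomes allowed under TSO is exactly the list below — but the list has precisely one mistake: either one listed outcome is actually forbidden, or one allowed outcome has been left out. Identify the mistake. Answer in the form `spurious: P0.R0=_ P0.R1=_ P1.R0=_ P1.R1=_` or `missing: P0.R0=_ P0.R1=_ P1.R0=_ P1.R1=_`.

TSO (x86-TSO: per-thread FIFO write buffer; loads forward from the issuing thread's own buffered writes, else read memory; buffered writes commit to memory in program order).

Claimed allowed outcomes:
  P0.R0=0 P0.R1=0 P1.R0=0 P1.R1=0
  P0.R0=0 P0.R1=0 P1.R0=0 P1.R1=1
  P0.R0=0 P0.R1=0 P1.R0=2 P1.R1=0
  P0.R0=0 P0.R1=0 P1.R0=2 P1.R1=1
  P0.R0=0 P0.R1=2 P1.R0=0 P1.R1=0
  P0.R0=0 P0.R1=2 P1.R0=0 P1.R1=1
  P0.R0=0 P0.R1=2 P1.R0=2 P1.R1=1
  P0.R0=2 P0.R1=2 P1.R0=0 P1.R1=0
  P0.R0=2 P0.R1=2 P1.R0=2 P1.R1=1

missing: P0.R0=2 P0.R1=2 P1.R0=0 P1.R1=1

outcome vector order: (P0.R0,P0.R1,P1.R0,P1.R1)
under TSO → (0,0,0,0), (0,0,0,1), (0,0,2,0), (0,0,2,1), (0,2,0,0), (0,2,0,1), (0,2,2,1), (2,2,0,0), (2,2,0,1), (2,2,2,1)
TSO∖claimed = {(2,2,0,1)}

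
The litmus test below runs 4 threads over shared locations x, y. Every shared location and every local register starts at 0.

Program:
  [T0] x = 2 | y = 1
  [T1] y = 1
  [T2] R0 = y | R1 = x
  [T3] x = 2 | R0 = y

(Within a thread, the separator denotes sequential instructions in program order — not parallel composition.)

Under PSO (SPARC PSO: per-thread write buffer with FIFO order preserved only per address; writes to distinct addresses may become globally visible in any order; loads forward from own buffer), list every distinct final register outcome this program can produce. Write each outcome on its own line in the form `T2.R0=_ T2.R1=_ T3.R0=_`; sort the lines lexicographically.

outcome vector order: (T2.R0,T2.R1,T3.R0)
|PSO outcomes| = 8

T2.R0=0 T2.R1=0 T3.R0=0
T2.R0=0 T2.R1=0 T3.R0=1
T2.R0=0 T2.R1=2 T3.R0=0
T2.R0=0 T2.R1=2 T3.R0=1
T2.R0=1 T2.R1=0 T3.R0=0
T2.R0=1 T2.R1=0 T3.R0=1
T2.R0=1 T2.R1=2 T3.R0=0
T2.R0=1 T2.R1=2 T3.R0=1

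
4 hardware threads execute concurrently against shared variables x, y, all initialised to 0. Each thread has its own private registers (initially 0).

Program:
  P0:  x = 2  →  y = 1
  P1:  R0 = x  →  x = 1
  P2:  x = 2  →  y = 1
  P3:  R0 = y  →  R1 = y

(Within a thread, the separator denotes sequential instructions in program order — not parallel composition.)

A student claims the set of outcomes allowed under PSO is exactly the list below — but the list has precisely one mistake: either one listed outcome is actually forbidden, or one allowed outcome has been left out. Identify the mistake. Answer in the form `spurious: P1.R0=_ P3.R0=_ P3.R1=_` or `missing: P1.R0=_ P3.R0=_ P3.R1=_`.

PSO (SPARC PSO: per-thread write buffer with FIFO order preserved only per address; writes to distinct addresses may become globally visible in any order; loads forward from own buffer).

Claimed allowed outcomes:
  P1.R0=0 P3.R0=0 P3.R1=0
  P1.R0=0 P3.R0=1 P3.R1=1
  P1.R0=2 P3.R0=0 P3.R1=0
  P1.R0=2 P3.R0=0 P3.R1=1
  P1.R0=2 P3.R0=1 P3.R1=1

outcome vector order: (P1.R0,P3.R0,P3.R1)
PSO: 6 outcomes — {0/0/0; 0/0/1; 0/1/1; 2/0/0; 2/0/1; 2/1/1}
PSO∖claimed = {0/0/1}

missing: P1.R0=0 P3.R0=0 P3.R1=1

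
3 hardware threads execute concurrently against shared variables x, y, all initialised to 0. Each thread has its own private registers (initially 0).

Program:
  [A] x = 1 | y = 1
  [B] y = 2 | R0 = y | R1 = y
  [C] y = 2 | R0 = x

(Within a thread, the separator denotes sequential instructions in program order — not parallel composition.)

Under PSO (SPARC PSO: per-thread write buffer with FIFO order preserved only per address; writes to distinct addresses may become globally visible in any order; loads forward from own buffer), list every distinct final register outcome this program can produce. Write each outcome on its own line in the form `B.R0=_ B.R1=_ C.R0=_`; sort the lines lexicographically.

outcome vector order: (B.R0,B.R1,C.R0)
|PSO outcomes| = 8

B.R0=1 B.R1=1 C.R0=0
B.R0=1 B.R1=1 C.R0=1
B.R0=1 B.R1=2 C.R0=0
B.R0=1 B.R1=2 C.R0=1
B.R0=2 B.R1=1 C.R0=0
B.R0=2 B.R1=1 C.R0=1
B.R0=2 B.R1=2 C.R0=0
B.R0=2 B.R1=2 C.R0=1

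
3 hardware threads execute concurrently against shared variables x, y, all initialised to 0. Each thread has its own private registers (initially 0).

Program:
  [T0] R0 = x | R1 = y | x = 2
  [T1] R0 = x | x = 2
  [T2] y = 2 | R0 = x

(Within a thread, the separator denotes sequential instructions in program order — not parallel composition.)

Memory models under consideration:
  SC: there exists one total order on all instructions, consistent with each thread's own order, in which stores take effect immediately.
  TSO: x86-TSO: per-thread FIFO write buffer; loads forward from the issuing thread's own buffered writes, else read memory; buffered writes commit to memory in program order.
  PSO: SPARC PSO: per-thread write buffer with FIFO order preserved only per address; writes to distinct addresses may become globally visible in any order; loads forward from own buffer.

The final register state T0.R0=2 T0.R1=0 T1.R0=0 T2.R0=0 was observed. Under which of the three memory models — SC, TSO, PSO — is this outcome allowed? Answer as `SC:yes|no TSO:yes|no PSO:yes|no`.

SC:no TSO:yes PSO:yes

outcome vector order: (T0.R0,T0.R1,T1.R0,T2.R0)
SC: 11 outcomes — {0000, 0002, 0020, 0022, 0200, 0202, 0220, 0222, 2002, 2200, 2202}
TSO: 12 outcomes — {0000, 0002, 0020, 0022, 0200, 0202, 0220, 0222, 2000, 2002, 2200, 2202}
PSO: 12 outcomes — {0000, 0002, 0020, 0022, 0200, 0202, 0220, 0222, 2000, 2002, 2200, 2202}
target 2000 ∈ {TSO,PSO}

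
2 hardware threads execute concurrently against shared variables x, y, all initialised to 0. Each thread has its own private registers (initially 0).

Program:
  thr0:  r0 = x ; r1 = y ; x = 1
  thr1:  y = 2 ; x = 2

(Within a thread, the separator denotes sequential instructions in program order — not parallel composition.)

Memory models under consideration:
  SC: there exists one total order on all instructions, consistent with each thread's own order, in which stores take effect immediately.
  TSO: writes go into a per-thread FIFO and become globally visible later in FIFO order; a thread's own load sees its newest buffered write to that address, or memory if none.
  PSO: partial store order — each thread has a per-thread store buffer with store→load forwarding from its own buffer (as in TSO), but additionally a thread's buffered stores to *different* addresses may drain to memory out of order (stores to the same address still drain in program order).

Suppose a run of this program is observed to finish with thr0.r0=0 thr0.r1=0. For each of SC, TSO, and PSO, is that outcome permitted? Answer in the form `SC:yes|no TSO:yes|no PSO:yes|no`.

SC:yes TSO:yes PSO:yes

outcome vector order: (thr0.r0,thr0.r1)
under SC → <0 0> <0 2> <2 2>
under TSO → <0 0> <0 2> <2 2>
under PSO → <0 0> <0 2> <2 0> <2 2>
target <0 0> ∈ {SC,TSO,PSO}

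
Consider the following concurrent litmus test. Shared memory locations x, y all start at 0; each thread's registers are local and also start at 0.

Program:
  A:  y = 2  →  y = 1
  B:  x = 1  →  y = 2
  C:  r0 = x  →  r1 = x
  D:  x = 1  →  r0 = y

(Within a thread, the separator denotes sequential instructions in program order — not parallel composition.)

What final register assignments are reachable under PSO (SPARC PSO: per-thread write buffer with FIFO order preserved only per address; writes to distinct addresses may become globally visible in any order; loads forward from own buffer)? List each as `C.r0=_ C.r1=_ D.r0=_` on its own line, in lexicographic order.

outcome vector order: (C.r0,C.r1,D.r0)
|PSO outcomes| = 9

C.r0=0 C.r1=0 D.r0=0
C.r0=0 C.r1=0 D.r0=1
C.r0=0 C.r1=0 D.r0=2
C.r0=0 C.r1=1 D.r0=0
C.r0=0 C.r1=1 D.r0=1
C.r0=0 C.r1=1 D.r0=2
C.r0=1 C.r1=1 D.r0=0
C.r0=1 C.r1=1 D.r0=1
C.r0=1 C.r1=1 D.r0=2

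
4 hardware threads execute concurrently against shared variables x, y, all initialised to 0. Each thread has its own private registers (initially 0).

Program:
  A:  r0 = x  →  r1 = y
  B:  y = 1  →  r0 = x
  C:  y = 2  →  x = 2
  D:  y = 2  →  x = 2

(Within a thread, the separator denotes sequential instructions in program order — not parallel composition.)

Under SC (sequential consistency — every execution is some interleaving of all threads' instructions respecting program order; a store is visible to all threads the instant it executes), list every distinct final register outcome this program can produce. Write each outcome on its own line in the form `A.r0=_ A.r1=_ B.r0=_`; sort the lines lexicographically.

A.r0=0 A.r1=0 B.r0=0
A.r0=0 A.r1=0 B.r0=2
A.r0=0 A.r1=1 B.r0=0
A.r0=0 A.r1=1 B.r0=2
A.r0=0 A.r1=2 B.r0=0
A.r0=0 A.r1=2 B.r0=2
A.r0=2 A.r1=1 B.r0=0
A.r0=2 A.r1=1 B.r0=2
A.r0=2 A.r1=2 B.r0=0
A.r0=2 A.r1=2 B.r0=2

outcome vector order: (A.r0,A.r1,B.r0)
|SC outcomes| = 10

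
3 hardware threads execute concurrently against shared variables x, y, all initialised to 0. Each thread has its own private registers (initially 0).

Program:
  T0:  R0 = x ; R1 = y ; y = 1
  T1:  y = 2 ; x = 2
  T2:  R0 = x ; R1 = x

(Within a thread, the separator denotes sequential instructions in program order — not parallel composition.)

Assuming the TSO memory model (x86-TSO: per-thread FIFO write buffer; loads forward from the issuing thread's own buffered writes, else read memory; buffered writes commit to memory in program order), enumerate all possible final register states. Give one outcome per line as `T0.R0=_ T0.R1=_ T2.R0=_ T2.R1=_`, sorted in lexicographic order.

outcome vector order: (T0.R0,T0.R1,T2.R0,T2.R1)
|TSO outcomes| = 9

T0.R0=0 T0.R1=0 T2.R0=0 T2.R1=0
T0.R0=0 T0.R1=0 T2.R0=0 T2.R1=2
T0.R0=0 T0.R1=0 T2.R0=2 T2.R1=2
T0.R0=0 T0.R1=2 T2.R0=0 T2.R1=0
T0.R0=0 T0.R1=2 T2.R0=0 T2.R1=2
T0.R0=0 T0.R1=2 T2.R0=2 T2.R1=2
T0.R0=2 T0.R1=2 T2.R0=0 T2.R1=0
T0.R0=2 T0.R1=2 T2.R0=0 T2.R1=2
T0.R0=2 T0.R1=2 T2.R0=2 T2.R1=2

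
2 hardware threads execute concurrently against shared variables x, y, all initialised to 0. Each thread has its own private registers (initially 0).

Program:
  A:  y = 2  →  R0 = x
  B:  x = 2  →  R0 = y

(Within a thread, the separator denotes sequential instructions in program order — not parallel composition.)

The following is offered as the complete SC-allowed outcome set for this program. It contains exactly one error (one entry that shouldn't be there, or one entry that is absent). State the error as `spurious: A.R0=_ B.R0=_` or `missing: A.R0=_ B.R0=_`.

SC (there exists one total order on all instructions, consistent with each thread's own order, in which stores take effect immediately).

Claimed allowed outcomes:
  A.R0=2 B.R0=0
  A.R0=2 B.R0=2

missing: A.R0=0 B.R0=2

outcome vector order: (A.R0,B.R0)
under SC → (0,2); (2,0); (2,2)
SC∖claimed = {(0,2)}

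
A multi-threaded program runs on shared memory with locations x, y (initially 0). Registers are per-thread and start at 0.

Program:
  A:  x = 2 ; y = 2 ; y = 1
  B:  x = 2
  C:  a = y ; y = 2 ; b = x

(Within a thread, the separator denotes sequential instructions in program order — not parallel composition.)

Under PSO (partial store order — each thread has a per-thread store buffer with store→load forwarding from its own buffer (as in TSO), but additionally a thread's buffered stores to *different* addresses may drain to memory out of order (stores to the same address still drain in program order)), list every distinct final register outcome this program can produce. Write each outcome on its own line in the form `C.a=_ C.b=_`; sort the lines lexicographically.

C.a=0 C.b=0
C.a=0 C.b=2
C.a=1 C.b=0
C.a=1 C.b=2
C.a=2 C.b=0
C.a=2 C.b=2

outcome vector order: (C.a,C.b)
|PSO outcomes| = 6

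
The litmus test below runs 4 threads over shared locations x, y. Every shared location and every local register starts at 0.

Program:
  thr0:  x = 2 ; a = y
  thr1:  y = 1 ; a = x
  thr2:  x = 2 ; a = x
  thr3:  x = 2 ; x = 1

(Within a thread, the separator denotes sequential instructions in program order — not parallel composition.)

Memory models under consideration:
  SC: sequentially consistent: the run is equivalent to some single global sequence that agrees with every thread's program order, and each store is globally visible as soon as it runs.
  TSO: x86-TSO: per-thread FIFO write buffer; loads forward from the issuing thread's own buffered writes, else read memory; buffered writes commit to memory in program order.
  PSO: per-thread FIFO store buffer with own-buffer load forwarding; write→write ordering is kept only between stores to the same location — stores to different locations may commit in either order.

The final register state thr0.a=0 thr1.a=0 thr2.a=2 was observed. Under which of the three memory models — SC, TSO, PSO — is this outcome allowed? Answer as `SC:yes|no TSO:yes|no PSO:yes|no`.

outcome vector order: (thr0.a,thr1.a,thr2.a)
under SC → 0/1/1 0/1/2 0/2/1 0/2/2 1/0/1 1/0/2 1/1/1 1/1/2 1/2/1 1/2/2
under TSO → 0/0/1 0/0/2 0/1/1 0/1/2 0/2/1 0/2/2 1/0/1 1/0/2 1/1/1 1/1/2 1/2/1 1/2/2
under PSO → 0/0/1 0/0/2 0/1/1 0/1/2 0/2/1 0/2/2 1/0/1 1/0/2 1/1/1 1/1/2 1/2/1 1/2/2
target 0/0/2 ∈ {TSO,PSO}

SC:no TSO:yes PSO:yes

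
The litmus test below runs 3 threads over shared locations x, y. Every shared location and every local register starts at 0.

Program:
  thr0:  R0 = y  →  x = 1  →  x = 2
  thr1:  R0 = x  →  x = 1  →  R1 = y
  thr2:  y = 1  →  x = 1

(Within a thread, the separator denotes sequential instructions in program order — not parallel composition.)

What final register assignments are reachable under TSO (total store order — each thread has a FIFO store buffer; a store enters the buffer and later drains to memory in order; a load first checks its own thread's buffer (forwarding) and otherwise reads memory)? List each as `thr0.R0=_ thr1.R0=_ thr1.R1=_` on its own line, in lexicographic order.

thr0.R0=0 thr1.R0=0 thr1.R1=0
thr0.R0=0 thr1.R0=0 thr1.R1=1
thr0.R0=0 thr1.R0=1 thr1.R1=0
thr0.R0=0 thr1.R0=1 thr1.R1=1
thr0.R0=0 thr1.R0=2 thr1.R1=0
thr0.R0=0 thr1.R0=2 thr1.R1=1
thr0.R0=1 thr1.R0=0 thr1.R1=0
thr0.R0=1 thr1.R0=0 thr1.R1=1
thr0.R0=1 thr1.R0=1 thr1.R1=1
thr0.R0=1 thr1.R0=2 thr1.R1=1

outcome vector order: (thr0.R0,thr1.R0,thr1.R1)
|TSO outcomes| = 10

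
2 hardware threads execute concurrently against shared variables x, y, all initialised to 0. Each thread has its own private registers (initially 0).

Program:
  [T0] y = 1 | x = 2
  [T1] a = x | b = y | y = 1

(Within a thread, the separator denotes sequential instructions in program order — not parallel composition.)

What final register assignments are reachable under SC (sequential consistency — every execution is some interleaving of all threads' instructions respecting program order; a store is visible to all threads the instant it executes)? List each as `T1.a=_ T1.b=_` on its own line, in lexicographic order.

outcome vector order: (T1.a,T1.b)
|SC outcomes| = 3

T1.a=0 T1.b=0
T1.a=0 T1.b=1
T1.a=2 T1.b=1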